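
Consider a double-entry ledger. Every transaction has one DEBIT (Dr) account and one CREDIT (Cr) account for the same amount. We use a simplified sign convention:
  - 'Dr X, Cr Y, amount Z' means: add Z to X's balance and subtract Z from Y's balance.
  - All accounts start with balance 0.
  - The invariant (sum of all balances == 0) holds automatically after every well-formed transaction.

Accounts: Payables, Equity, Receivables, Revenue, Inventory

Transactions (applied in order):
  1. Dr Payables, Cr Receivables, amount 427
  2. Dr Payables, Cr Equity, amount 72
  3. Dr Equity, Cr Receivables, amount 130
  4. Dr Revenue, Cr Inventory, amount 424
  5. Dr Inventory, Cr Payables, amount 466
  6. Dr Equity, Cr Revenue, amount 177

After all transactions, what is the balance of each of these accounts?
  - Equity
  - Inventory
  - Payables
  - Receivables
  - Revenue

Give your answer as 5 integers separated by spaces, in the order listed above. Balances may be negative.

After txn 1 (Dr Payables, Cr Receivables, amount 427): Payables=427 Receivables=-427
After txn 2 (Dr Payables, Cr Equity, amount 72): Equity=-72 Payables=499 Receivables=-427
After txn 3 (Dr Equity, Cr Receivables, amount 130): Equity=58 Payables=499 Receivables=-557
After txn 4 (Dr Revenue, Cr Inventory, amount 424): Equity=58 Inventory=-424 Payables=499 Receivables=-557 Revenue=424
After txn 5 (Dr Inventory, Cr Payables, amount 466): Equity=58 Inventory=42 Payables=33 Receivables=-557 Revenue=424
After txn 6 (Dr Equity, Cr Revenue, amount 177): Equity=235 Inventory=42 Payables=33 Receivables=-557 Revenue=247

Answer: 235 42 33 -557 247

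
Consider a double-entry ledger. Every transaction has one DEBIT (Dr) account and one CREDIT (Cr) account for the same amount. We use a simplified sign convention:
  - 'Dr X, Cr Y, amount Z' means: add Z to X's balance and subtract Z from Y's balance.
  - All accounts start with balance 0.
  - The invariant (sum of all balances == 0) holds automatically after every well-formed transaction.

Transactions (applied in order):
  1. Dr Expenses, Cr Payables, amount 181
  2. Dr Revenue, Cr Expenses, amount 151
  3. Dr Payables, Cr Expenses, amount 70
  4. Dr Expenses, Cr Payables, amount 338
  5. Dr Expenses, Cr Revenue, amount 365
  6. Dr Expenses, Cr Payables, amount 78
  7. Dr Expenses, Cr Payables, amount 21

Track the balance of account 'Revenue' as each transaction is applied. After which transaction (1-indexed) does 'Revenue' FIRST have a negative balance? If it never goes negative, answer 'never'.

Answer: 5

Derivation:
After txn 1: Revenue=0
After txn 2: Revenue=151
After txn 3: Revenue=151
After txn 4: Revenue=151
After txn 5: Revenue=-214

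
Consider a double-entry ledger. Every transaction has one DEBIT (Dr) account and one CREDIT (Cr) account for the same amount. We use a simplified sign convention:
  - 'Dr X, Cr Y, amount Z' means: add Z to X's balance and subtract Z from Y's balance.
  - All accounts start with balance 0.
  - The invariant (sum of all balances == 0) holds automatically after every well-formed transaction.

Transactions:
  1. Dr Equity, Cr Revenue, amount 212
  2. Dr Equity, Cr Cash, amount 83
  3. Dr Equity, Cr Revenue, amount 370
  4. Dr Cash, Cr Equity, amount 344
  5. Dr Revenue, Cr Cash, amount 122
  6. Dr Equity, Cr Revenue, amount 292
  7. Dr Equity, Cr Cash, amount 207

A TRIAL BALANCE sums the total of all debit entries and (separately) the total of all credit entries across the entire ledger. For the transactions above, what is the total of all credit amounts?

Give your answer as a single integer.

Answer: 1630

Derivation:
Txn 1: credit+=212
Txn 2: credit+=83
Txn 3: credit+=370
Txn 4: credit+=344
Txn 5: credit+=122
Txn 6: credit+=292
Txn 7: credit+=207
Total credits = 1630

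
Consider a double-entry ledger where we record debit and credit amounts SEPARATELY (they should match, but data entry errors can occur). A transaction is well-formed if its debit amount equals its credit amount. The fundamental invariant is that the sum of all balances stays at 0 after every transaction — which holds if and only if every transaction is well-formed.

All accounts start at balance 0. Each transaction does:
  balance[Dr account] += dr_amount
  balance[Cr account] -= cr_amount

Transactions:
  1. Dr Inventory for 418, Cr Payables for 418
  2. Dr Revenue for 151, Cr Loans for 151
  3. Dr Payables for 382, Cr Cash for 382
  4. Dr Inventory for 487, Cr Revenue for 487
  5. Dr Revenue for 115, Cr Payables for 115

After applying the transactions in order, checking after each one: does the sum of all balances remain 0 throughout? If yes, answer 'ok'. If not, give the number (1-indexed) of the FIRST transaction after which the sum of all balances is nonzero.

Answer: ok

Derivation:
After txn 1: dr=418 cr=418 sum_balances=0
After txn 2: dr=151 cr=151 sum_balances=0
After txn 3: dr=382 cr=382 sum_balances=0
After txn 4: dr=487 cr=487 sum_balances=0
After txn 5: dr=115 cr=115 sum_balances=0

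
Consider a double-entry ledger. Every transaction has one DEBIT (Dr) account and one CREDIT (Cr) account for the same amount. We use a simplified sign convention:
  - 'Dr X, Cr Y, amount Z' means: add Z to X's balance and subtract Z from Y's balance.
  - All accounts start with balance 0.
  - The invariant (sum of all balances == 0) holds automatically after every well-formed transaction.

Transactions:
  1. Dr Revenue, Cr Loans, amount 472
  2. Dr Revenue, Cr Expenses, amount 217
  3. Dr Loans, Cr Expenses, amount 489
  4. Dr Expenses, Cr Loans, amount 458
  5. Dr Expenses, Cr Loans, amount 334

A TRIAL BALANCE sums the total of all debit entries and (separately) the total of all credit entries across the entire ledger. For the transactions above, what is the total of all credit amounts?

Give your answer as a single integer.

Answer: 1970

Derivation:
Txn 1: credit+=472
Txn 2: credit+=217
Txn 3: credit+=489
Txn 4: credit+=458
Txn 5: credit+=334
Total credits = 1970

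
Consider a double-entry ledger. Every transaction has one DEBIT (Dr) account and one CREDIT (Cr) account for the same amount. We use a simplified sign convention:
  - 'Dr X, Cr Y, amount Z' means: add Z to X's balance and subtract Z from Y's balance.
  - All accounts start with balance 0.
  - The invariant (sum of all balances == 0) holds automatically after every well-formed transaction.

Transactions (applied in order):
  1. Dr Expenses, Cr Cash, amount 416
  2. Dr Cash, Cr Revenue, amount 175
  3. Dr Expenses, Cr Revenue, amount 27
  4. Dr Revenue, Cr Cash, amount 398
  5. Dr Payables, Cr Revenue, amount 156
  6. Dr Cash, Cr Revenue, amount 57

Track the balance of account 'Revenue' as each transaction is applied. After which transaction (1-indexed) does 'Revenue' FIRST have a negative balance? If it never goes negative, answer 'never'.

After txn 1: Revenue=0
After txn 2: Revenue=-175

Answer: 2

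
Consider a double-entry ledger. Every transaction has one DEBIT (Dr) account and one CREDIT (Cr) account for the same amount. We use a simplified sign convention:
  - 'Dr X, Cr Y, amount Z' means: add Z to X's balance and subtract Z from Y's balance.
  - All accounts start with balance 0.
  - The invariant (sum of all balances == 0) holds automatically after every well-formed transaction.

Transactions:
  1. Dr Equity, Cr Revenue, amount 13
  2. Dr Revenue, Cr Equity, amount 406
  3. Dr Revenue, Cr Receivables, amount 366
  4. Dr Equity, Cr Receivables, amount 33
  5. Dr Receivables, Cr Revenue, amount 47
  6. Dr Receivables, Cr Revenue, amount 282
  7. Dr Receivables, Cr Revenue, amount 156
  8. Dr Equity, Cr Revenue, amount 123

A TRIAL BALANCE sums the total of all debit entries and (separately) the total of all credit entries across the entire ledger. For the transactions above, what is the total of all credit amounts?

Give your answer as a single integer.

Answer: 1426

Derivation:
Txn 1: credit+=13
Txn 2: credit+=406
Txn 3: credit+=366
Txn 4: credit+=33
Txn 5: credit+=47
Txn 6: credit+=282
Txn 7: credit+=156
Txn 8: credit+=123
Total credits = 1426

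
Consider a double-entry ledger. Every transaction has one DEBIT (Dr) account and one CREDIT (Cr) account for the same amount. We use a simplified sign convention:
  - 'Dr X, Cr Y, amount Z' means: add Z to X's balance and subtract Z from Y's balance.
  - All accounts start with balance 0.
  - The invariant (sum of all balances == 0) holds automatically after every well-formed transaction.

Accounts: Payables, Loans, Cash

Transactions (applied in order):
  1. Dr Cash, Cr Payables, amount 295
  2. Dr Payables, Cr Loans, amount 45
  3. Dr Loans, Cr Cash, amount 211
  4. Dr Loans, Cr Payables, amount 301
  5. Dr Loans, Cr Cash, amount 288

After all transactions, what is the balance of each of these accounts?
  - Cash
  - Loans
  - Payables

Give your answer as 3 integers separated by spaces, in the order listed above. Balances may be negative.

After txn 1 (Dr Cash, Cr Payables, amount 295): Cash=295 Payables=-295
After txn 2 (Dr Payables, Cr Loans, amount 45): Cash=295 Loans=-45 Payables=-250
After txn 3 (Dr Loans, Cr Cash, amount 211): Cash=84 Loans=166 Payables=-250
After txn 4 (Dr Loans, Cr Payables, amount 301): Cash=84 Loans=467 Payables=-551
After txn 5 (Dr Loans, Cr Cash, amount 288): Cash=-204 Loans=755 Payables=-551

Answer: -204 755 -551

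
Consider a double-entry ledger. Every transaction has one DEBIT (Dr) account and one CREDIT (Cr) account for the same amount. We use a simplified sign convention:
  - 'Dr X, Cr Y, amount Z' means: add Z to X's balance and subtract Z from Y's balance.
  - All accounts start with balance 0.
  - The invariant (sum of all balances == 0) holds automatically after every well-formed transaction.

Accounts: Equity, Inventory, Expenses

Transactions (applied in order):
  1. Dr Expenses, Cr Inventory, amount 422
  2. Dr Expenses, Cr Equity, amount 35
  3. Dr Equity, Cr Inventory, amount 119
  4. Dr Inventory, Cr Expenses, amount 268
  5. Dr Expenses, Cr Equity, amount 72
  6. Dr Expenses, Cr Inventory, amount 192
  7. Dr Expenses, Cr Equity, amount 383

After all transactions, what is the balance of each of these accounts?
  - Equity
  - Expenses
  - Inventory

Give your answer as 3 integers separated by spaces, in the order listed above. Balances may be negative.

After txn 1 (Dr Expenses, Cr Inventory, amount 422): Expenses=422 Inventory=-422
After txn 2 (Dr Expenses, Cr Equity, amount 35): Equity=-35 Expenses=457 Inventory=-422
After txn 3 (Dr Equity, Cr Inventory, amount 119): Equity=84 Expenses=457 Inventory=-541
After txn 4 (Dr Inventory, Cr Expenses, amount 268): Equity=84 Expenses=189 Inventory=-273
After txn 5 (Dr Expenses, Cr Equity, amount 72): Equity=12 Expenses=261 Inventory=-273
After txn 6 (Dr Expenses, Cr Inventory, amount 192): Equity=12 Expenses=453 Inventory=-465
After txn 7 (Dr Expenses, Cr Equity, amount 383): Equity=-371 Expenses=836 Inventory=-465

Answer: -371 836 -465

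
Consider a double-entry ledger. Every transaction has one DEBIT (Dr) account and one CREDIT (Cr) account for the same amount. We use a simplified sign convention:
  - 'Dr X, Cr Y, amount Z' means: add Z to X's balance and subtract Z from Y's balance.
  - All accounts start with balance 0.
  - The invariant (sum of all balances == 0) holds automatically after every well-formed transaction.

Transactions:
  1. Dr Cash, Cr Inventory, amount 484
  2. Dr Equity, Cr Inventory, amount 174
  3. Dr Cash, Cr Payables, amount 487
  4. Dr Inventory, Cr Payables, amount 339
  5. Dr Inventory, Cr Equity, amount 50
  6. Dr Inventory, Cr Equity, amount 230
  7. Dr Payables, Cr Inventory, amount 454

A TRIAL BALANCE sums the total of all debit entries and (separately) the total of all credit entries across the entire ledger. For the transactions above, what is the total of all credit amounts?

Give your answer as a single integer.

Answer: 2218

Derivation:
Txn 1: credit+=484
Txn 2: credit+=174
Txn 3: credit+=487
Txn 4: credit+=339
Txn 5: credit+=50
Txn 6: credit+=230
Txn 7: credit+=454
Total credits = 2218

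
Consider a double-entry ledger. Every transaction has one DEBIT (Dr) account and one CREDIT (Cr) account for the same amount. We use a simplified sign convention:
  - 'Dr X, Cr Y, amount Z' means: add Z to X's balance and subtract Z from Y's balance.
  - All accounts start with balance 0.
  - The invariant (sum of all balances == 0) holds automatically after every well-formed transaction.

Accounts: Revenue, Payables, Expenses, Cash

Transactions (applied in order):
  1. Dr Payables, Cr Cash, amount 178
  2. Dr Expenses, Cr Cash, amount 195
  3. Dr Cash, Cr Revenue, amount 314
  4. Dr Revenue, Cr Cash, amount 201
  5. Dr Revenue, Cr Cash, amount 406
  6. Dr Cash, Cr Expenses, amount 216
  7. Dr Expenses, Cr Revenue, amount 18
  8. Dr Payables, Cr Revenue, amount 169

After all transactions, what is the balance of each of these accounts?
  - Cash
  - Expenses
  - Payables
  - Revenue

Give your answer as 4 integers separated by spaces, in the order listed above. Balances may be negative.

After txn 1 (Dr Payables, Cr Cash, amount 178): Cash=-178 Payables=178
After txn 2 (Dr Expenses, Cr Cash, amount 195): Cash=-373 Expenses=195 Payables=178
After txn 3 (Dr Cash, Cr Revenue, amount 314): Cash=-59 Expenses=195 Payables=178 Revenue=-314
After txn 4 (Dr Revenue, Cr Cash, amount 201): Cash=-260 Expenses=195 Payables=178 Revenue=-113
After txn 5 (Dr Revenue, Cr Cash, amount 406): Cash=-666 Expenses=195 Payables=178 Revenue=293
After txn 6 (Dr Cash, Cr Expenses, amount 216): Cash=-450 Expenses=-21 Payables=178 Revenue=293
After txn 7 (Dr Expenses, Cr Revenue, amount 18): Cash=-450 Expenses=-3 Payables=178 Revenue=275
After txn 8 (Dr Payables, Cr Revenue, amount 169): Cash=-450 Expenses=-3 Payables=347 Revenue=106

Answer: -450 -3 347 106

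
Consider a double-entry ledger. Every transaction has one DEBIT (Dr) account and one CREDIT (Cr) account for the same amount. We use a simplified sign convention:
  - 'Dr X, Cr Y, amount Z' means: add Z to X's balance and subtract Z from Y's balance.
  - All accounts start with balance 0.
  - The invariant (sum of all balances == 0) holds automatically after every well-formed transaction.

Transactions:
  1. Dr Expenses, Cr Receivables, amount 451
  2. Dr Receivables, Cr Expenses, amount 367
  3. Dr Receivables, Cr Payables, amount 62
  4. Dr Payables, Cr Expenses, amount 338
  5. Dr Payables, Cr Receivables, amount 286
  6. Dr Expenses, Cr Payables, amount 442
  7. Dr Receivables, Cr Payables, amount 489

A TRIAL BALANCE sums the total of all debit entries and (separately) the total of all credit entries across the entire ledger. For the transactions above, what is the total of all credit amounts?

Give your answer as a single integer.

Answer: 2435

Derivation:
Txn 1: credit+=451
Txn 2: credit+=367
Txn 3: credit+=62
Txn 4: credit+=338
Txn 5: credit+=286
Txn 6: credit+=442
Txn 7: credit+=489
Total credits = 2435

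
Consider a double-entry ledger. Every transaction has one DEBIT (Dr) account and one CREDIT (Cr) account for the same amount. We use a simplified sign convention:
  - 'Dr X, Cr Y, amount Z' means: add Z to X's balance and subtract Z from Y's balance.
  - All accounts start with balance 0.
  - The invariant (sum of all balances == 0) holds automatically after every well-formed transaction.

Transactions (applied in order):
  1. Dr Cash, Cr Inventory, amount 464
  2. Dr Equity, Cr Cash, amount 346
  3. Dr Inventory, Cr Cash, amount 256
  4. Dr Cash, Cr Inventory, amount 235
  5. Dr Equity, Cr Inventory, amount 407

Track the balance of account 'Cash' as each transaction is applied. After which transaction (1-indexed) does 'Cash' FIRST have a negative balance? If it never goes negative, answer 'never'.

Answer: 3

Derivation:
After txn 1: Cash=464
After txn 2: Cash=118
After txn 3: Cash=-138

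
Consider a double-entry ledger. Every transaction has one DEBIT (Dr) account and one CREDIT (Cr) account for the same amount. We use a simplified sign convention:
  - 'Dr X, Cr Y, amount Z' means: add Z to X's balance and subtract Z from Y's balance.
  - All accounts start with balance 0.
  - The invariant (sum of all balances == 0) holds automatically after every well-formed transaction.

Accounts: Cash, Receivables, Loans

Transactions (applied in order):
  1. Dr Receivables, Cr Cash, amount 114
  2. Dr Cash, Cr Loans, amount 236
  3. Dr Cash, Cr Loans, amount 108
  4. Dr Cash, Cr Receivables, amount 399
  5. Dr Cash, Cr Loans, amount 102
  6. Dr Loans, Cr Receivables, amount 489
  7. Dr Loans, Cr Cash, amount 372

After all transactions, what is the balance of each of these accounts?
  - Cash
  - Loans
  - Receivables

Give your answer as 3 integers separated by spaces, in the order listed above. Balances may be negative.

After txn 1 (Dr Receivables, Cr Cash, amount 114): Cash=-114 Receivables=114
After txn 2 (Dr Cash, Cr Loans, amount 236): Cash=122 Loans=-236 Receivables=114
After txn 3 (Dr Cash, Cr Loans, amount 108): Cash=230 Loans=-344 Receivables=114
After txn 4 (Dr Cash, Cr Receivables, amount 399): Cash=629 Loans=-344 Receivables=-285
After txn 5 (Dr Cash, Cr Loans, amount 102): Cash=731 Loans=-446 Receivables=-285
After txn 6 (Dr Loans, Cr Receivables, amount 489): Cash=731 Loans=43 Receivables=-774
After txn 7 (Dr Loans, Cr Cash, amount 372): Cash=359 Loans=415 Receivables=-774

Answer: 359 415 -774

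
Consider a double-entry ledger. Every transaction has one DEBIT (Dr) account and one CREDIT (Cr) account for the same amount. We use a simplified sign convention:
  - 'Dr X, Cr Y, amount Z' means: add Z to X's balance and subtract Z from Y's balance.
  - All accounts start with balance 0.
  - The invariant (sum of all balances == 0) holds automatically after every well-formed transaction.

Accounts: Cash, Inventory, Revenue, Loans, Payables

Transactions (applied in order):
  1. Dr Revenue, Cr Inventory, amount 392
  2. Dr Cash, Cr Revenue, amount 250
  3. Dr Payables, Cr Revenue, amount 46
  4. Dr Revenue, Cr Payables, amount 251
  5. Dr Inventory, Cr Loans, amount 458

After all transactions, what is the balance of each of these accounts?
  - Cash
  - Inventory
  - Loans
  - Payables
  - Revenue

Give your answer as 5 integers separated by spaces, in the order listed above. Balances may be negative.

Answer: 250 66 -458 -205 347

Derivation:
After txn 1 (Dr Revenue, Cr Inventory, amount 392): Inventory=-392 Revenue=392
After txn 2 (Dr Cash, Cr Revenue, amount 250): Cash=250 Inventory=-392 Revenue=142
After txn 3 (Dr Payables, Cr Revenue, amount 46): Cash=250 Inventory=-392 Payables=46 Revenue=96
After txn 4 (Dr Revenue, Cr Payables, amount 251): Cash=250 Inventory=-392 Payables=-205 Revenue=347
After txn 5 (Dr Inventory, Cr Loans, amount 458): Cash=250 Inventory=66 Loans=-458 Payables=-205 Revenue=347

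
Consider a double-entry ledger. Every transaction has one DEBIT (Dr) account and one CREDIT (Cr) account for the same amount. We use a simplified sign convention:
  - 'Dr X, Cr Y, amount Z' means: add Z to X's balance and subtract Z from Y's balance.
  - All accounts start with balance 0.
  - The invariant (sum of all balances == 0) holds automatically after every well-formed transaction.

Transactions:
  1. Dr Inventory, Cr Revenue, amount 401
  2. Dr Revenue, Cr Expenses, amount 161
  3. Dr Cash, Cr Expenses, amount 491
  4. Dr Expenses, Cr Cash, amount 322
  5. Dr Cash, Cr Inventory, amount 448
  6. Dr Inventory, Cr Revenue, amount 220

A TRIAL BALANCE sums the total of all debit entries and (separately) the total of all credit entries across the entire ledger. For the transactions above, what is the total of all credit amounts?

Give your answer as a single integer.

Answer: 2043

Derivation:
Txn 1: credit+=401
Txn 2: credit+=161
Txn 3: credit+=491
Txn 4: credit+=322
Txn 5: credit+=448
Txn 6: credit+=220
Total credits = 2043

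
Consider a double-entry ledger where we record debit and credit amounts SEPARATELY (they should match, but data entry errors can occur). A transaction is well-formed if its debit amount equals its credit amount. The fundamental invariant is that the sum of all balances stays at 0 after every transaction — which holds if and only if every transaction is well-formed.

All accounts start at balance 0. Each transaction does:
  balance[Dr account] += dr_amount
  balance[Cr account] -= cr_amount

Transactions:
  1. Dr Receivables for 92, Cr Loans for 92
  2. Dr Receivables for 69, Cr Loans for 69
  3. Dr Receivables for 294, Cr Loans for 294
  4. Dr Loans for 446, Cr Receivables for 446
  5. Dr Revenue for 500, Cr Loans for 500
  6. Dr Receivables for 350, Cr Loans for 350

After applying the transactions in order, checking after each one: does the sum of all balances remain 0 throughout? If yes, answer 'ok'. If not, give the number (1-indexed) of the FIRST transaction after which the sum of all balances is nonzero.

Answer: ok

Derivation:
After txn 1: dr=92 cr=92 sum_balances=0
After txn 2: dr=69 cr=69 sum_balances=0
After txn 3: dr=294 cr=294 sum_balances=0
After txn 4: dr=446 cr=446 sum_balances=0
After txn 5: dr=500 cr=500 sum_balances=0
After txn 6: dr=350 cr=350 sum_balances=0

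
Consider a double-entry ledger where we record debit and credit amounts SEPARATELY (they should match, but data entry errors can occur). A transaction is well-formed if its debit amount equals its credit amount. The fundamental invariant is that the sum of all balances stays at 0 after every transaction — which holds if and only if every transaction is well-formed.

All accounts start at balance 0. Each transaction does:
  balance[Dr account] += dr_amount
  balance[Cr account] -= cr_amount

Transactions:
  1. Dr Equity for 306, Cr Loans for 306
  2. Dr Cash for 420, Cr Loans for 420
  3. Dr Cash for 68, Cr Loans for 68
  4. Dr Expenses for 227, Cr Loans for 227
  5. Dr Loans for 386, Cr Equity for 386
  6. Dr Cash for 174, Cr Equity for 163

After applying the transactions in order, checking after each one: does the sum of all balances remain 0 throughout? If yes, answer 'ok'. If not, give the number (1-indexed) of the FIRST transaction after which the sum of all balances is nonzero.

After txn 1: dr=306 cr=306 sum_balances=0
After txn 2: dr=420 cr=420 sum_balances=0
After txn 3: dr=68 cr=68 sum_balances=0
After txn 4: dr=227 cr=227 sum_balances=0
After txn 5: dr=386 cr=386 sum_balances=0
After txn 6: dr=174 cr=163 sum_balances=11

Answer: 6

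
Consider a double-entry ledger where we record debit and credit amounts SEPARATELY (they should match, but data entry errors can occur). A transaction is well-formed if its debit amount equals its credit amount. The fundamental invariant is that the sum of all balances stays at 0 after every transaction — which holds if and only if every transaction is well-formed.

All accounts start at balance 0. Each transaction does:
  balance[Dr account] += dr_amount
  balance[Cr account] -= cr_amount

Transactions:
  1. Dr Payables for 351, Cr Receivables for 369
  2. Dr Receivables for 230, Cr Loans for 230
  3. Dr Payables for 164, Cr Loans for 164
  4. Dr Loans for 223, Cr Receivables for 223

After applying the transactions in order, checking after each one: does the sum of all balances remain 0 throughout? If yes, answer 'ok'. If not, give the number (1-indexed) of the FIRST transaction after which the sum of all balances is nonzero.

Answer: 1

Derivation:
After txn 1: dr=351 cr=369 sum_balances=-18
After txn 2: dr=230 cr=230 sum_balances=-18
After txn 3: dr=164 cr=164 sum_balances=-18
After txn 4: dr=223 cr=223 sum_balances=-18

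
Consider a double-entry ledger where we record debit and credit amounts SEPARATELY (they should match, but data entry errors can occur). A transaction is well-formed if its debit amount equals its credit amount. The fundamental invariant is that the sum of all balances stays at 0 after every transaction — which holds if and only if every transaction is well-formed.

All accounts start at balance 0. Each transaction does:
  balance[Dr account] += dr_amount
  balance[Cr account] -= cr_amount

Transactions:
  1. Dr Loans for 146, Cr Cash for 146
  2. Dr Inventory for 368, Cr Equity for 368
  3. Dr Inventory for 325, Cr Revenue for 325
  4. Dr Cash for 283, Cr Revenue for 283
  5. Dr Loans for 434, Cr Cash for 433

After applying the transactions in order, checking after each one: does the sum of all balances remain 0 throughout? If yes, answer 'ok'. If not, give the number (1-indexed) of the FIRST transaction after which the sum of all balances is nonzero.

After txn 1: dr=146 cr=146 sum_balances=0
After txn 2: dr=368 cr=368 sum_balances=0
After txn 3: dr=325 cr=325 sum_balances=0
After txn 4: dr=283 cr=283 sum_balances=0
After txn 5: dr=434 cr=433 sum_balances=1

Answer: 5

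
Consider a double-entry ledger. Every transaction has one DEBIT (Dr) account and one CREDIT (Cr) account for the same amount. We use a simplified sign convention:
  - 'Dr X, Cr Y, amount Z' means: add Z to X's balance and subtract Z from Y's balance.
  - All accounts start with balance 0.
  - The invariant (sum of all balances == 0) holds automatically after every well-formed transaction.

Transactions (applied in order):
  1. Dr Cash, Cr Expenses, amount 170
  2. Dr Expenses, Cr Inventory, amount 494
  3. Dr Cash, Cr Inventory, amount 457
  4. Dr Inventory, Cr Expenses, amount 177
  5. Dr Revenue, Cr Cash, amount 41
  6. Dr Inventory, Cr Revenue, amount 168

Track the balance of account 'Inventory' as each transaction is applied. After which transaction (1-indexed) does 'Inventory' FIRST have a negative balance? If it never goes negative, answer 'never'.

Answer: 2

Derivation:
After txn 1: Inventory=0
After txn 2: Inventory=-494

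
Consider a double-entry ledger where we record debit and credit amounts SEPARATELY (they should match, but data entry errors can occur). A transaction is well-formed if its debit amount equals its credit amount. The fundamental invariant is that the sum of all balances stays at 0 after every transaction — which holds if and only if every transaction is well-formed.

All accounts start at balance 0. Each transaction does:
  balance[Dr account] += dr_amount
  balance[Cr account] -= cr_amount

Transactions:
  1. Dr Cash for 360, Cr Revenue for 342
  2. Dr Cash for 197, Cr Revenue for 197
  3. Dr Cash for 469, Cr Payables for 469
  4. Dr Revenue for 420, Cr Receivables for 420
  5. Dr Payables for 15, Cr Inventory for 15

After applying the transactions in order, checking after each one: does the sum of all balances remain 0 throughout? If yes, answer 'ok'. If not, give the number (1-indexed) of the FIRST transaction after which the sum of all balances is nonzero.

After txn 1: dr=360 cr=342 sum_balances=18
After txn 2: dr=197 cr=197 sum_balances=18
After txn 3: dr=469 cr=469 sum_balances=18
After txn 4: dr=420 cr=420 sum_balances=18
After txn 5: dr=15 cr=15 sum_balances=18

Answer: 1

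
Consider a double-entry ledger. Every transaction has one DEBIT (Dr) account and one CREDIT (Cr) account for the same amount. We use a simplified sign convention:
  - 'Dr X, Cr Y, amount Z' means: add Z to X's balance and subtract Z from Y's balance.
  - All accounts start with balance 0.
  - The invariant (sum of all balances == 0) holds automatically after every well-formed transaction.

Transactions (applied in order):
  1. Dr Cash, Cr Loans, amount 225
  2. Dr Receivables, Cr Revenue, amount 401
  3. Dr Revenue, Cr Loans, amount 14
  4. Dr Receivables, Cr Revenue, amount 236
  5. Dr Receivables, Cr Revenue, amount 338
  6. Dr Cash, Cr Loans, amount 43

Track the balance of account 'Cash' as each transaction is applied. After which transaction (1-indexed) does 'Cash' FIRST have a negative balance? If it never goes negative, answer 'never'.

Answer: never

Derivation:
After txn 1: Cash=225
After txn 2: Cash=225
After txn 3: Cash=225
After txn 4: Cash=225
After txn 5: Cash=225
After txn 6: Cash=268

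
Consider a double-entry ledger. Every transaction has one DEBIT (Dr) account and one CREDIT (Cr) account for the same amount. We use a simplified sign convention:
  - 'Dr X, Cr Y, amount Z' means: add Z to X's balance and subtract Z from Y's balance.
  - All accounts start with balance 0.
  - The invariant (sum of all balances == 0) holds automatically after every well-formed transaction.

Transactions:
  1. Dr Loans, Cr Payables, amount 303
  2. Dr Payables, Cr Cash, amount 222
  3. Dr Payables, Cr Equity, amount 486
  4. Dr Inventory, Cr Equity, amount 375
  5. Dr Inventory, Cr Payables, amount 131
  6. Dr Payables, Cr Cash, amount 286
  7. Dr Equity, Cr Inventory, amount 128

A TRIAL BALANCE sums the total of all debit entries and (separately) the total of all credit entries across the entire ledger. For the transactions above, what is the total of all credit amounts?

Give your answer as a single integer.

Answer: 1931

Derivation:
Txn 1: credit+=303
Txn 2: credit+=222
Txn 3: credit+=486
Txn 4: credit+=375
Txn 5: credit+=131
Txn 6: credit+=286
Txn 7: credit+=128
Total credits = 1931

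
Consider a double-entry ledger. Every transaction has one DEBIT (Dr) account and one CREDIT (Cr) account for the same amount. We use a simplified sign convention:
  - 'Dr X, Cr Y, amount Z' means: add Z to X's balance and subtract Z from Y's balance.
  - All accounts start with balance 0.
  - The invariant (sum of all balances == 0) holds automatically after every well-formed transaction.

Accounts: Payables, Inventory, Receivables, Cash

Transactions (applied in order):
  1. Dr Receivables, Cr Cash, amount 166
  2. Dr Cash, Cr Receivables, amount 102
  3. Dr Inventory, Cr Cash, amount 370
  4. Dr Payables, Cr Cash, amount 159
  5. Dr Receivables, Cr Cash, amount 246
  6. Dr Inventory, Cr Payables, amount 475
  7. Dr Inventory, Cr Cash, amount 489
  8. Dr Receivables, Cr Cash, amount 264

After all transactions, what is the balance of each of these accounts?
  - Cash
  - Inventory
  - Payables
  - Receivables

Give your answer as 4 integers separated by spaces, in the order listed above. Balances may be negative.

After txn 1 (Dr Receivables, Cr Cash, amount 166): Cash=-166 Receivables=166
After txn 2 (Dr Cash, Cr Receivables, amount 102): Cash=-64 Receivables=64
After txn 3 (Dr Inventory, Cr Cash, amount 370): Cash=-434 Inventory=370 Receivables=64
After txn 4 (Dr Payables, Cr Cash, amount 159): Cash=-593 Inventory=370 Payables=159 Receivables=64
After txn 5 (Dr Receivables, Cr Cash, amount 246): Cash=-839 Inventory=370 Payables=159 Receivables=310
After txn 6 (Dr Inventory, Cr Payables, amount 475): Cash=-839 Inventory=845 Payables=-316 Receivables=310
After txn 7 (Dr Inventory, Cr Cash, amount 489): Cash=-1328 Inventory=1334 Payables=-316 Receivables=310
After txn 8 (Dr Receivables, Cr Cash, amount 264): Cash=-1592 Inventory=1334 Payables=-316 Receivables=574

Answer: -1592 1334 -316 574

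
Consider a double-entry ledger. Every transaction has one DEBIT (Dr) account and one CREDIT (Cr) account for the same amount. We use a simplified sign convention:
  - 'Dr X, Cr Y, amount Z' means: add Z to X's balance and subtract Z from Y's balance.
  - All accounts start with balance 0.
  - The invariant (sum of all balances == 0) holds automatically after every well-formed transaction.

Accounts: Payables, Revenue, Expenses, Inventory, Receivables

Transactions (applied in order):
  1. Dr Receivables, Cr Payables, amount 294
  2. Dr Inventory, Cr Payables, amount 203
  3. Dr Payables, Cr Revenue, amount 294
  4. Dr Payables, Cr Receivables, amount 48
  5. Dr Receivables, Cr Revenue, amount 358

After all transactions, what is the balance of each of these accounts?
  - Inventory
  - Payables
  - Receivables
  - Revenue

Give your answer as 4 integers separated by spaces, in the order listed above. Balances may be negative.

After txn 1 (Dr Receivables, Cr Payables, amount 294): Payables=-294 Receivables=294
After txn 2 (Dr Inventory, Cr Payables, amount 203): Inventory=203 Payables=-497 Receivables=294
After txn 3 (Dr Payables, Cr Revenue, amount 294): Inventory=203 Payables=-203 Receivables=294 Revenue=-294
After txn 4 (Dr Payables, Cr Receivables, amount 48): Inventory=203 Payables=-155 Receivables=246 Revenue=-294
After txn 5 (Dr Receivables, Cr Revenue, amount 358): Inventory=203 Payables=-155 Receivables=604 Revenue=-652

Answer: 203 -155 604 -652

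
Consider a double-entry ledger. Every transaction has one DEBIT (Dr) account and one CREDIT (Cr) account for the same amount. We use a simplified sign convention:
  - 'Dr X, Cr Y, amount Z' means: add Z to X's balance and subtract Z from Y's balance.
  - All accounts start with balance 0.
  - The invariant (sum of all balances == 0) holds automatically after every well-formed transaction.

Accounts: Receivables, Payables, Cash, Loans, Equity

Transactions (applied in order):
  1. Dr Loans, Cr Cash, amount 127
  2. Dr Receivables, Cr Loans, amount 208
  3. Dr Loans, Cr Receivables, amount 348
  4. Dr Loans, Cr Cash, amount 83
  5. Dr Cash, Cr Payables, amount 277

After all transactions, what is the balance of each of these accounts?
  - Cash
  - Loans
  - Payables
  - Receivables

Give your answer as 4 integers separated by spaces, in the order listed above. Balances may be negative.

Answer: 67 350 -277 -140

Derivation:
After txn 1 (Dr Loans, Cr Cash, amount 127): Cash=-127 Loans=127
After txn 2 (Dr Receivables, Cr Loans, amount 208): Cash=-127 Loans=-81 Receivables=208
After txn 3 (Dr Loans, Cr Receivables, amount 348): Cash=-127 Loans=267 Receivables=-140
After txn 4 (Dr Loans, Cr Cash, amount 83): Cash=-210 Loans=350 Receivables=-140
After txn 5 (Dr Cash, Cr Payables, amount 277): Cash=67 Loans=350 Payables=-277 Receivables=-140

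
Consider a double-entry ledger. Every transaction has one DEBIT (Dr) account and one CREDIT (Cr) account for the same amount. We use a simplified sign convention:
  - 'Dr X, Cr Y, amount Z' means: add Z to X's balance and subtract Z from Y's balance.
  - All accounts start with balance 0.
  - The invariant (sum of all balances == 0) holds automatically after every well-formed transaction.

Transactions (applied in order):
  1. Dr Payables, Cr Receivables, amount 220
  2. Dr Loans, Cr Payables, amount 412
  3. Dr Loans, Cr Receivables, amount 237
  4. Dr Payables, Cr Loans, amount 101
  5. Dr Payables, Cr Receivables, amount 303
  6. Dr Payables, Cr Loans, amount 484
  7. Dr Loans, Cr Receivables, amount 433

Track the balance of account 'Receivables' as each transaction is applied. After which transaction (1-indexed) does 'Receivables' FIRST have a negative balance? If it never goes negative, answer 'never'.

Answer: 1

Derivation:
After txn 1: Receivables=-220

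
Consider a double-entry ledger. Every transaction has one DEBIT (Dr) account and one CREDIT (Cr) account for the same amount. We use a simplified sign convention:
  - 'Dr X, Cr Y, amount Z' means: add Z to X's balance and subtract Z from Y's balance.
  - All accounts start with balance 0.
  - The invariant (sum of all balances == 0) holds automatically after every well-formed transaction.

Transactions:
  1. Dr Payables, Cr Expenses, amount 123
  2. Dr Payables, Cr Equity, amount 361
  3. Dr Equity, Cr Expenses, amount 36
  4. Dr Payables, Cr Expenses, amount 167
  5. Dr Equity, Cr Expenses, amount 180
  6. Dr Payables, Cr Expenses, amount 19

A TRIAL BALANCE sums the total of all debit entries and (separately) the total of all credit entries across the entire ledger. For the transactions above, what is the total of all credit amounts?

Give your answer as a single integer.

Answer: 886

Derivation:
Txn 1: credit+=123
Txn 2: credit+=361
Txn 3: credit+=36
Txn 4: credit+=167
Txn 5: credit+=180
Txn 6: credit+=19
Total credits = 886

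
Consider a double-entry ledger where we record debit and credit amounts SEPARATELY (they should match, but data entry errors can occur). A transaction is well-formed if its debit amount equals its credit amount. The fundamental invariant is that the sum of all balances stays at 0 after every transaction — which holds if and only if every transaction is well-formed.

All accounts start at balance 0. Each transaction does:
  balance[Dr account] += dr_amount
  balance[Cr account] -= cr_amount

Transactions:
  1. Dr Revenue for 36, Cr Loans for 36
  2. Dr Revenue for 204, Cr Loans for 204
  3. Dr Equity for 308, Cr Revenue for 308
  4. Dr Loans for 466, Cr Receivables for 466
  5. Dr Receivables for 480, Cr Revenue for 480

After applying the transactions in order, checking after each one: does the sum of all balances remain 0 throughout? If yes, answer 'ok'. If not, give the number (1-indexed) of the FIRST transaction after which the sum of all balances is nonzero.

Answer: ok

Derivation:
After txn 1: dr=36 cr=36 sum_balances=0
After txn 2: dr=204 cr=204 sum_balances=0
After txn 3: dr=308 cr=308 sum_balances=0
After txn 4: dr=466 cr=466 sum_balances=0
After txn 5: dr=480 cr=480 sum_balances=0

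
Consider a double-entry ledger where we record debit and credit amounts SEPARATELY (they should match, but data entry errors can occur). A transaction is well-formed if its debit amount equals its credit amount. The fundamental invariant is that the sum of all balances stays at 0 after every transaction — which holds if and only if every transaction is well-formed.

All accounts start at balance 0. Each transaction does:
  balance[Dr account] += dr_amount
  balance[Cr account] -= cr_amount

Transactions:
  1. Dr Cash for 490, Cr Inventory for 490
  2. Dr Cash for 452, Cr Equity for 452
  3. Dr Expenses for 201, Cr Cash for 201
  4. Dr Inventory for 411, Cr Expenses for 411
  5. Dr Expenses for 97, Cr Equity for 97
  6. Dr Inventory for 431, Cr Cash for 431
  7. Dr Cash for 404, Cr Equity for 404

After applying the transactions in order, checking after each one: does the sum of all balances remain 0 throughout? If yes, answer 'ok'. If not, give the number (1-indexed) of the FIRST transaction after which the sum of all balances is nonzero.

After txn 1: dr=490 cr=490 sum_balances=0
After txn 2: dr=452 cr=452 sum_balances=0
After txn 3: dr=201 cr=201 sum_balances=0
After txn 4: dr=411 cr=411 sum_balances=0
After txn 5: dr=97 cr=97 sum_balances=0
After txn 6: dr=431 cr=431 sum_balances=0
After txn 7: dr=404 cr=404 sum_balances=0

Answer: ok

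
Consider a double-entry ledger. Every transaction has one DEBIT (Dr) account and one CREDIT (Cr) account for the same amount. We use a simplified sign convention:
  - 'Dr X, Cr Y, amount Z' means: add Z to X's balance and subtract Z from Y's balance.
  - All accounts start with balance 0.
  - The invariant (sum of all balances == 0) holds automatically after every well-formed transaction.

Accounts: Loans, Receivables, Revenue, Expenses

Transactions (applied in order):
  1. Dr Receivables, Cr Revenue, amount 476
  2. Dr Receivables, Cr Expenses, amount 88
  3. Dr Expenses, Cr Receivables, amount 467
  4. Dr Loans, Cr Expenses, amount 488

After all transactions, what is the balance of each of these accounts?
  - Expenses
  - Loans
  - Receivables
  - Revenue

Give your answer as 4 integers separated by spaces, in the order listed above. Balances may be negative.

After txn 1 (Dr Receivables, Cr Revenue, amount 476): Receivables=476 Revenue=-476
After txn 2 (Dr Receivables, Cr Expenses, amount 88): Expenses=-88 Receivables=564 Revenue=-476
After txn 3 (Dr Expenses, Cr Receivables, amount 467): Expenses=379 Receivables=97 Revenue=-476
After txn 4 (Dr Loans, Cr Expenses, amount 488): Expenses=-109 Loans=488 Receivables=97 Revenue=-476

Answer: -109 488 97 -476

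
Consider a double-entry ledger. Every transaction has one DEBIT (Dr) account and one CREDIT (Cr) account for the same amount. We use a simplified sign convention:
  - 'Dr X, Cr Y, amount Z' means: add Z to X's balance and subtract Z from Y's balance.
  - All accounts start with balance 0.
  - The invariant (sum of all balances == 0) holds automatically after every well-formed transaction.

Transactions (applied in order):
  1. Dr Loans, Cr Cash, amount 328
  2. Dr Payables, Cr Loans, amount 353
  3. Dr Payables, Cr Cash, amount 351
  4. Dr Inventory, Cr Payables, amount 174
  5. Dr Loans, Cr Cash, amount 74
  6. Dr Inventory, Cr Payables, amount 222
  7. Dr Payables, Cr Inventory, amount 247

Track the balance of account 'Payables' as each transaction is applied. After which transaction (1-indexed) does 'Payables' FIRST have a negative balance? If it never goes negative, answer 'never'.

After txn 1: Payables=0
After txn 2: Payables=353
After txn 3: Payables=704
After txn 4: Payables=530
After txn 5: Payables=530
After txn 6: Payables=308
After txn 7: Payables=555

Answer: never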